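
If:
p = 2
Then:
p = 2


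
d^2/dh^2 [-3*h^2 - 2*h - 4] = -6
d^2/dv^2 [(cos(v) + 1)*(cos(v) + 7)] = -8*cos(v) - 2*cos(2*v)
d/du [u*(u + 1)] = 2*u + 1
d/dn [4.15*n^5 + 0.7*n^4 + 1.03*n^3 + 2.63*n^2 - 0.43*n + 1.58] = 20.75*n^4 + 2.8*n^3 + 3.09*n^2 + 5.26*n - 0.43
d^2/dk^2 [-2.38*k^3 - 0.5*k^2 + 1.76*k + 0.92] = -14.28*k - 1.0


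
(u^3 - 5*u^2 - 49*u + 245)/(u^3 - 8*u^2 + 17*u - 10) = (u^2 - 49)/(u^2 - 3*u + 2)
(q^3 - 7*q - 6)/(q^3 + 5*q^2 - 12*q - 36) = (q + 1)/(q + 6)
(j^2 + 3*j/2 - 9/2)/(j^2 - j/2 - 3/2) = (j + 3)/(j + 1)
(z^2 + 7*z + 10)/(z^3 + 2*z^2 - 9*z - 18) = (z + 5)/(z^2 - 9)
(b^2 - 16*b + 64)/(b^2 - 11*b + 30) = (b^2 - 16*b + 64)/(b^2 - 11*b + 30)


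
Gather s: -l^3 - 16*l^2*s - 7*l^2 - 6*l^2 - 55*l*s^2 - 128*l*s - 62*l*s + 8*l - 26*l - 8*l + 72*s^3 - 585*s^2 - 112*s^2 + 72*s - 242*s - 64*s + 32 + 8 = -l^3 - 13*l^2 - 26*l + 72*s^3 + s^2*(-55*l - 697) + s*(-16*l^2 - 190*l - 234) + 40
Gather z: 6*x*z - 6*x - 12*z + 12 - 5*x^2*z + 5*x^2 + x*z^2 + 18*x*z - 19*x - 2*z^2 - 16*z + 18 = 5*x^2 - 25*x + z^2*(x - 2) + z*(-5*x^2 + 24*x - 28) + 30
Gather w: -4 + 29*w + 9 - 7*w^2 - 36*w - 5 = -7*w^2 - 7*w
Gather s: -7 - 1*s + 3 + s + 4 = 0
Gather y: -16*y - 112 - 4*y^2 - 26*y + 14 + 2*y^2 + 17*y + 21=-2*y^2 - 25*y - 77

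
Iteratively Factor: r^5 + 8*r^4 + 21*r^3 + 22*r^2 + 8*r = (r + 1)*(r^4 + 7*r^3 + 14*r^2 + 8*r) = (r + 1)^2*(r^3 + 6*r^2 + 8*r) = (r + 1)^2*(r + 2)*(r^2 + 4*r) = r*(r + 1)^2*(r + 2)*(r + 4)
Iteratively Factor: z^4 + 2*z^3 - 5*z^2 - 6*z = (z + 3)*(z^3 - z^2 - 2*z) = (z - 2)*(z + 3)*(z^2 + z) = (z - 2)*(z + 1)*(z + 3)*(z)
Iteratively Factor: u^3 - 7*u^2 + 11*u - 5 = (u - 5)*(u^2 - 2*u + 1) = (u - 5)*(u - 1)*(u - 1)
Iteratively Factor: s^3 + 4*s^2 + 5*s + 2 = (s + 2)*(s^2 + 2*s + 1) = (s + 1)*(s + 2)*(s + 1)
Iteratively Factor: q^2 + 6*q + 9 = (q + 3)*(q + 3)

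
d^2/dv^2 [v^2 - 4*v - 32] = 2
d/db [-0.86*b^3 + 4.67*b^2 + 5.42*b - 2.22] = -2.58*b^2 + 9.34*b + 5.42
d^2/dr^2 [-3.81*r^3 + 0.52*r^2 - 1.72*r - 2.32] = 1.04 - 22.86*r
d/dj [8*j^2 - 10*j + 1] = 16*j - 10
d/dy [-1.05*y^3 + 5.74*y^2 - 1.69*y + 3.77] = -3.15*y^2 + 11.48*y - 1.69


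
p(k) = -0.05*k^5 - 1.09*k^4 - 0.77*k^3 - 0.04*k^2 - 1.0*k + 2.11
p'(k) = -0.25*k^4 - 4.36*k^3 - 2.31*k^2 - 0.08*k - 1.0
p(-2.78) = -35.68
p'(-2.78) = 60.11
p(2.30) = -43.49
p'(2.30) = -73.45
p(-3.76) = -134.05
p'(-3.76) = 148.44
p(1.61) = -10.68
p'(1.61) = -26.99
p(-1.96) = -4.93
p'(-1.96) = 19.42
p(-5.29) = -526.19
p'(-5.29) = 384.44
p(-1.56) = 0.50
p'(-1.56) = 8.57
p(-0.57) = 2.70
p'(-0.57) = -0.92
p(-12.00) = -8821.73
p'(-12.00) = 2017.40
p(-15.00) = -14605.64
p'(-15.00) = 1539.20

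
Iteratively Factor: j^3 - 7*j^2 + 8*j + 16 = (j + 1)*(j^2 - 8*j + 16) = (j - 4)*(j + 1)*(j - 4)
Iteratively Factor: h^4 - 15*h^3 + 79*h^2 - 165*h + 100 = (h - 5)*(h^3 - 10*h^2 + 29*h - 20) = (h - 5)*(h - 1)*(h^2 - 9*h + 20) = (h - 5)*(h - 4)*(h - 1)*(h - 5)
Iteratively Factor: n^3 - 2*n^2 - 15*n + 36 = (n + 4)*(n^2 - 6*n + 9) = (n - 3)*(n + 4)*(n - 3)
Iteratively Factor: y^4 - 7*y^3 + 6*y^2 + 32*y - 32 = (y + 2)*(y^3 - 9*y^2 + 24*y - 16) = (y - 4)*(y + 2)*(y^2 - 5*y + 4) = (y - 4)*(y - 1)*(y + 2)*(y - 4)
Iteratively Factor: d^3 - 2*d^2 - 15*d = (d + 3)*(d^2 - 5*d) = d*(d + 3)*(d - 5)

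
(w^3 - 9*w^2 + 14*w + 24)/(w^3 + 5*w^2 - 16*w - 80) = (w^2 - 5*w - 6)/(w^2 + 9*w + 20)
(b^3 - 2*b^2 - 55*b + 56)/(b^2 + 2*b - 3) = (b^2 - b - 56)/(b + 3)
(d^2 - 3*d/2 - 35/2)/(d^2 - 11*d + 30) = (d + 7/2)/(d - 6)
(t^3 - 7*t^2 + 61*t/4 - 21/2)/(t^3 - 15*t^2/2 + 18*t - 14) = (t - 3/2)/(t - 2)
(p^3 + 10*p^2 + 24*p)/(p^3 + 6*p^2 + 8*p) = (p + 6)/(p + 2)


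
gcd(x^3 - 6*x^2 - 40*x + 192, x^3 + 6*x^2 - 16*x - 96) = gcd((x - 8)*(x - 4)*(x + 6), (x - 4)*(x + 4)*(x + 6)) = x^2 + 2*x - 24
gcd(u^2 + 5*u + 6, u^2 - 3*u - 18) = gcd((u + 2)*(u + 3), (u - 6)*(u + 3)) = u + 3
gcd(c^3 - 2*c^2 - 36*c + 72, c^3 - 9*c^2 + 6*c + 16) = c - 2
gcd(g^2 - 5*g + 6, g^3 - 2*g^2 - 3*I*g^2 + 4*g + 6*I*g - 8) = g - 2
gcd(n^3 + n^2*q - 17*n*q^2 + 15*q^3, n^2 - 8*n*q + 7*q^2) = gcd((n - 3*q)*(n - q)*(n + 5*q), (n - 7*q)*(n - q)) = -n + q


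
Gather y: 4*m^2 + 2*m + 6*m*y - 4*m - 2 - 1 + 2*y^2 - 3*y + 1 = 4*m^2 - 2*m + 2*y^2 + y*(6*m - 3) - 2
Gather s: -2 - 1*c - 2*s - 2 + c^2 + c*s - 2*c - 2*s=c^2 - 3*c + s*(c - 4) - 4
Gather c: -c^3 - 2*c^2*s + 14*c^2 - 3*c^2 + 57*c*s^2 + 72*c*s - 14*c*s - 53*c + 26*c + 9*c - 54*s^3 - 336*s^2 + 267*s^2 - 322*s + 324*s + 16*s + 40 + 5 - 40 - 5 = -c^3 + c^2*(11 - 2*s) + c*(57*s^2 + 58*s - 18) - 54*s^3 - 69*s^2 + 18*s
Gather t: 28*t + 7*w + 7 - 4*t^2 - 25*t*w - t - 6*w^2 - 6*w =-4*t^2 + t*(27 - 25*w) - 6*w^2 + w + 7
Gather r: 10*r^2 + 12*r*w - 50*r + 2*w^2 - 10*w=10*r^2 + r*(12*w - 50) + 2*w^2 - 10*w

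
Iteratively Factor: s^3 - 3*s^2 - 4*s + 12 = (s - 3)*(s^2 - 4) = (s - 3)*(s - 2)*(s + 2)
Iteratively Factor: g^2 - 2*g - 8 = (g + 2)*(g - 4)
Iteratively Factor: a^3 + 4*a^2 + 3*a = (a + 3)*(a^2 + a) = a*(a + 3)*(a + 1)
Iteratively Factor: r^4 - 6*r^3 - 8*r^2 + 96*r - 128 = (r - 4)*(r^3 - 2*r^2 - 16*r + 32) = (r - 4)*(r - 2)*(r^2 - 16) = (r - 4)*(r - 2)*(r + 4)*(r - 4)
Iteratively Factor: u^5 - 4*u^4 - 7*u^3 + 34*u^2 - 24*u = (u - 1)*(u^4 - 3*u^3 - 10*u^2 + 24*u) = (u - 4)*(u - 1)*(u^3 + u^2 - 6*u) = (u - 4)*(u - 1)*(u + 3)*(u^2 - 2*u) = (u - 4)*(u - 2)*(u - 1)*(u + 3)*(u)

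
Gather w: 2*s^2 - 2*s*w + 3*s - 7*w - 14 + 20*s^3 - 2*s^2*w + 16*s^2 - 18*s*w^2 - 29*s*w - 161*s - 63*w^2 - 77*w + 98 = 20*s^3 + 18*s^2 - 158*s + w^2*(-18*s - 63) + w*(-2*s^2 - 31*s - 84) + 84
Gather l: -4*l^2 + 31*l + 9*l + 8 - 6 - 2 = -4*l^2 + 40*l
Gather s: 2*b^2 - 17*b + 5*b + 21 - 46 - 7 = 2*b^2 - 12*b - 32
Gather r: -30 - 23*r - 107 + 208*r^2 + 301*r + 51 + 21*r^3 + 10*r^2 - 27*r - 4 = 21*r^3 + 218*r^2 + 251*r - 90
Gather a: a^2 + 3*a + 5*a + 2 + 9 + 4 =a^2 + 8*a + 15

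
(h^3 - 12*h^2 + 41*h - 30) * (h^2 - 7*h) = h^5 - 19*h^4 + 125*h^3 - 317*h^2 + 210*h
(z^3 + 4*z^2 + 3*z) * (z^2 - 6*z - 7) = z^5 - 2*z^4 - 28*z^3 - 46*z^2 - 21*z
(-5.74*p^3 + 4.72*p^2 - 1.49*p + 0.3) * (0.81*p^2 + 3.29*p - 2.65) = -4.6494*p^5 - 15.0614*p^4 + 29.5329*p^3 - 17.1671*p^2 + 4.9355*p - 0.795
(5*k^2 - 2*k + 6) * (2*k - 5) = 10*k^3 - 29*k^2 + 22*k - 30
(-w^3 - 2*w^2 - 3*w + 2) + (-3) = -w^3 - 2*w^2 - 3*w - 1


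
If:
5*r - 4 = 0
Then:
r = 4/5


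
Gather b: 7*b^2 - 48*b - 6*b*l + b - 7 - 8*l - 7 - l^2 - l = 7*b^2 + b*(-6*l - 47) - l^2 - 9*l - 14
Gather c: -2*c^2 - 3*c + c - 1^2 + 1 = -2*c^2 - 2*c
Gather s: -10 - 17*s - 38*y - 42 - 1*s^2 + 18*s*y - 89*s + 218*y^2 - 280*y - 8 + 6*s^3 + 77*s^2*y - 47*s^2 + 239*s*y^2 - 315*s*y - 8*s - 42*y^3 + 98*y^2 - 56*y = 6*s^3 + s^2*(77*y - 48) + s*(239*y^2 - 297*y - 114) - 42*y^3 + 316*y^2 - 374*y - 60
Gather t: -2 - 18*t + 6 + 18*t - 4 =0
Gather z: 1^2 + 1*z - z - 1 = 0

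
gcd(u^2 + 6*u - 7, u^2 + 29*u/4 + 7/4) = u + 7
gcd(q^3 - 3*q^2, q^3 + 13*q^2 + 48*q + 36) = 1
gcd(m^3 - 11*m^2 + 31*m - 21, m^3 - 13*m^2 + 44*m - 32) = m - 1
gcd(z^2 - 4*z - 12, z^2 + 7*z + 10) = z + 2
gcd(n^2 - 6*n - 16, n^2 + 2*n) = n + 2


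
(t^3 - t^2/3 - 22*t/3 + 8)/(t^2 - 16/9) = 3*(t^2 + t - 6)/(3*t + 4)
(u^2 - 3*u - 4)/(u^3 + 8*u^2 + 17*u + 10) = (u - 4)/(u^2 + 7*u + 10)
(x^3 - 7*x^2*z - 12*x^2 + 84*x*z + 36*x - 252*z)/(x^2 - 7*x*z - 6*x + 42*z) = x - 6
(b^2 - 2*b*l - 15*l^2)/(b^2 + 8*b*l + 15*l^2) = (b - 5*l)/(b + 5*l)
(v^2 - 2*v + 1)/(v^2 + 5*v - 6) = (v - 1)/(v + 6)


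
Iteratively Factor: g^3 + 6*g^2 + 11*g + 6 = (g + 1)*(g^2 + 5*g + 6) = (g + 1)*(g + 3)*(g + 2)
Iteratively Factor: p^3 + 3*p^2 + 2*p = (p)*(p^2 + 3*p + 2) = p*(p + 2)*(p + 1)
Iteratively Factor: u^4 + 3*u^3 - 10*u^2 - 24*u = (u + 2)*(u^3 + u^2 - 12*u) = u*(u + 2)*(u^2 + u - 12) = u*(u + 2)*(u + 4)*(u - 3)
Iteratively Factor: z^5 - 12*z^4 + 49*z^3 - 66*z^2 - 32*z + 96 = (z - 4)*(z^4 - 8*z^3 + 17*z^2 + 2*z - 24) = (z - 4)*(z - 3)*(z^3 - 5*z^2 + 2*z + 8) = (z - 4)*(z - 3)*(z + 1)*(z^2 - 6*z + 8) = (z - 4)^2*(z - 3)*(z + 1)*(z - 2)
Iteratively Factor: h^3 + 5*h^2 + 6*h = (h + 2)*(h^2 + 3*h) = (h + 2)*(h + 3)*(h)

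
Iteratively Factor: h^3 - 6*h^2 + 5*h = (h - 5)*(h^2 - h) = (h - 5)*(h - 1)*(h)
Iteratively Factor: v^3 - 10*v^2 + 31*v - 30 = (v - 5)*(v^2 - 5*v + 6) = (v - 5)*(v - 3)*(v - 2)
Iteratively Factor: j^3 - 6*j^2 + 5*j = (j)*(j^2 - 6*j + 5) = j*(j - 1)*(j - 5)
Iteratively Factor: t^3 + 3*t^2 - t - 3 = (t - 1)*(t^2 + 4*t + 3) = (t - 1)*(t + 3)*(t + 1)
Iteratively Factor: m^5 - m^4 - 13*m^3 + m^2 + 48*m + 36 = (m - 3)*(m^4 + 2*m^3 - 7*m^2 - 20*m - 12) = (m - 3)*(m + 2)*(m^3 - 7*m - 6) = (m - 3)*(m + 1)*(m + 2)*(m^2 - m - 6) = (m - 3)*(m + 1)*(m + 2)^2*(m - 3)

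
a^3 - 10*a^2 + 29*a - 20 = (a - 5)*(a - 4)*(a - 1)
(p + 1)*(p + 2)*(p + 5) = p^3 + 8*p^2 + 17*p + 10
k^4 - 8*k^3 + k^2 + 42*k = k*(k - 7)*(k - 3)*(k + 2)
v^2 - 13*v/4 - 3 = (v - 4)*(v + 3/4)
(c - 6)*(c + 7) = c^2 + c - 42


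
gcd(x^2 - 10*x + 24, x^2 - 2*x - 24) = x - 6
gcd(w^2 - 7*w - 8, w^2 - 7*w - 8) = w^2 - 7*w - 8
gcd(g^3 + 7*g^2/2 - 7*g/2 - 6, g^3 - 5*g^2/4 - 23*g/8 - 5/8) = g + 1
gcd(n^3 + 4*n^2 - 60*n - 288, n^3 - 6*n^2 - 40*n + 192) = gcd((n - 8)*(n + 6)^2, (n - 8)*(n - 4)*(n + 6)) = n^2 - 2*n - 48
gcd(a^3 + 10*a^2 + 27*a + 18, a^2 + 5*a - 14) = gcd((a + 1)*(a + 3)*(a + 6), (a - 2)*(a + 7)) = 1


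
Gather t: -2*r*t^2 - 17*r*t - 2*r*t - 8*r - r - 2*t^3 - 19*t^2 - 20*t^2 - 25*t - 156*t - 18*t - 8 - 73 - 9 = -9*r - 2*t^3 + t^2*(-2*r - 39) + t*(-19*r - 199) - 90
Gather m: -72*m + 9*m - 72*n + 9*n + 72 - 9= -63*m - 63*n + 63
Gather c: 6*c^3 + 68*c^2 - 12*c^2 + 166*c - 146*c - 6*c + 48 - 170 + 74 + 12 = 6*c^3 + 56*c^2 + 14*c - 36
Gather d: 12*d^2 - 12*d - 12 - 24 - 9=12*d^2 - 12*d - 45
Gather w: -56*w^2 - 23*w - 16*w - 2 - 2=-56*w^2 - 39*w - 4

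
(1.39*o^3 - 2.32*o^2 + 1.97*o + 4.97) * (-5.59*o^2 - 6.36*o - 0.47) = -7.7701*o^5 + 4.1284*o^4 + 3.0896*o^3 - 39.2211*o^2 - 32.5351*o - 2.3359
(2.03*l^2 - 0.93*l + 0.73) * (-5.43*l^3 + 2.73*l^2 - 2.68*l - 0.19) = -11.0229*l^5 + 10.5918*l^4 - 11.9432*l^3 + 4.0996*l^2 - 1.7797*l - 0.1387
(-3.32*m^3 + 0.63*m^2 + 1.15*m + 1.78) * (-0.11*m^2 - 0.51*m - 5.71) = 0.3652*m^5 + 1.6239*m^4 + 18.5094*m^3 - 4.3796*m^2 - 7.4743*m - 10.1638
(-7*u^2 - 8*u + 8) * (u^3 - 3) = -7*u^5 - 8*u^4 + 8*u^3 + 21*u^2 + 24*u - 24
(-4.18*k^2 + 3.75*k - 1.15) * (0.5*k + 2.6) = -2.09*k^3 - 8.993*k^2 + 9.175*k - 2.99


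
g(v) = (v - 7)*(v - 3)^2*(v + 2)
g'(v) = (v - 7)*(v - 3)^2 + (v - 7)*(v + 2)*(2*v - 6) + (v - 3)^2*(v + 2) = 4*v^3 - 33*v^2 + 50*v + 39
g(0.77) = -85.82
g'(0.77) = 59.76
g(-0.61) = -137.85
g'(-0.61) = -4.69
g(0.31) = -111.83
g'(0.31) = 51.45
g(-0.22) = -133.25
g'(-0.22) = 26.36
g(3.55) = -5.79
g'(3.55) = -20.43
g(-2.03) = 6.85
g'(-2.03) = -231.95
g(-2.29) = 75.39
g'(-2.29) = -296.59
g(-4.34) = 1429.62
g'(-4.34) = -1126.56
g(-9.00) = 16128.00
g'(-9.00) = -6000.00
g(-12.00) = 42750.00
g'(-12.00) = -12225.00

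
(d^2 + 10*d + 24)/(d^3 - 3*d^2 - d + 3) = (d^2 + 10*d + 24)/(d^3 - 3*d^2 - d + 3)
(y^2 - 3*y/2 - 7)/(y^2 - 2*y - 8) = (y - 7/2)/(y - 4)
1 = 1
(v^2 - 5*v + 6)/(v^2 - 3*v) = (v - 2)/v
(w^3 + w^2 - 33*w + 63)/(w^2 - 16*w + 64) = (w^3 + w^2 - 33*w + 63)/(w^2 - 16*w + 64)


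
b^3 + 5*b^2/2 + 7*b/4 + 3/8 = (b + 1/2)^2*(b + 3/2)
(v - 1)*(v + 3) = v^2 + 2*v - 3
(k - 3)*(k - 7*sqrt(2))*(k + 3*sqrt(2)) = k^3 - 4*sqrt(2)*k^2 - 3*k^2 - 42*k + 12*sqrt(2)*k + 126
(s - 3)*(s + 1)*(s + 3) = s^3 + s^2 - 9*s - 9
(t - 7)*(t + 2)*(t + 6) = t^3 + t^2 - 44*t - 84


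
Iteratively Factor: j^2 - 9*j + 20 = (j - 5)*(j - 4)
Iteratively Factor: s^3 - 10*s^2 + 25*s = (s)*(s^2 - 10*s + 25) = s*(s - 5)*(s - 5)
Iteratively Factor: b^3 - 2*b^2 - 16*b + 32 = (b - 4)*(b^2 + 2*b - 8) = (b - 4)*(b + 4)*(b - 2)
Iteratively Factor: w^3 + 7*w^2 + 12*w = (w + 3)*(w^2 + 4*w) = (w + 3)*(w + 4)*(w)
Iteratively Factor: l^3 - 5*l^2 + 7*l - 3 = (l - 3)*(l^2 - 2*l + 1) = (l - 3)*(l - 1)*(l - 1)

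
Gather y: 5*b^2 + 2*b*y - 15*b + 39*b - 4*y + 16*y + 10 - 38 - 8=5*b^2 + 24*b + y*(2*b + 12) - 36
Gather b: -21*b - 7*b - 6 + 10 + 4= 8 - 28*b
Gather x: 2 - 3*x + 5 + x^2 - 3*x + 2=x^2 - 6*x + 9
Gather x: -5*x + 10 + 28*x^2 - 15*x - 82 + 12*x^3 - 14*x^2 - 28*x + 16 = 12*x^3 + 14*x^2 - 48*x - 56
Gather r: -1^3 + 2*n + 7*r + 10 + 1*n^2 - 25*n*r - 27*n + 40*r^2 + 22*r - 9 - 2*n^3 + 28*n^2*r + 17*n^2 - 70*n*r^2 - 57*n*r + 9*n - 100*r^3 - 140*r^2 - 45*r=-2*n^3 + 18*n^2 - 16*n - 100*r^3 + r^2*(-70*n - 100) + r*(28*n^2 - 82*n - 16)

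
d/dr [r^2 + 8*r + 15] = 2*r + 8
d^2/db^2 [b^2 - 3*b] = 2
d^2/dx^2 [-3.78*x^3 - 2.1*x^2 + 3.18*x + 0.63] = -22.68*x - 4.2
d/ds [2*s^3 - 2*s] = 6*s^2 - 2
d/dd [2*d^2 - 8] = 4*d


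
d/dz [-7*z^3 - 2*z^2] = z*(-21*z - 4)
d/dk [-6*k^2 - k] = -12*k - 1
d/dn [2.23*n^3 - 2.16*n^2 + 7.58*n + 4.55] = 6.69*n^2 - 4.32*n + 7.58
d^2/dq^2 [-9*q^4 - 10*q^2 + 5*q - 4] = -108*q^2 - 20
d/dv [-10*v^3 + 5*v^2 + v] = -30*v^2 + 10*v + 1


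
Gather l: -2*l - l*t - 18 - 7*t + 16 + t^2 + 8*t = l*(-t - 2) + t^2 + t - 2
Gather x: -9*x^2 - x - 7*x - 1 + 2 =-9*x^2 - 8*x + 1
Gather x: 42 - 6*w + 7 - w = 49 - 7*w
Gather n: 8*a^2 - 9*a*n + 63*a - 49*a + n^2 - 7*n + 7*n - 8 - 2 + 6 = 8*a^2 - 9*a*n + 14*a + n^2 - 4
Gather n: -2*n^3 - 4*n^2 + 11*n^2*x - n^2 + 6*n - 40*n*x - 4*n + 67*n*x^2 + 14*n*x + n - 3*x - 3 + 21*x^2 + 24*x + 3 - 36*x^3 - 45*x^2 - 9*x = -2*n^3 + n^2*(11*x - 5) + n*(67*x^2 - 26*x + 3) - 36*x^3 - 24*x^2 + 12*x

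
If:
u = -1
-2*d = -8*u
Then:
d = -4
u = -1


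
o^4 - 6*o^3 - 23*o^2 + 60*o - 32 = (o - 8)*(o - 1)^2*(o + 4)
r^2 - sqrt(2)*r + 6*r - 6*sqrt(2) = (r + 6)*(r - sqrt(2))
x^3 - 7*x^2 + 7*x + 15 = (x - 5)*(x - 3)*(x + 1)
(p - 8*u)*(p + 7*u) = p^2 - p*u - 56*u^2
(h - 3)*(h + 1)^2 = h^3 - h^2 - 5*h - 3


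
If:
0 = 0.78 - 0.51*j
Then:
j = 1.53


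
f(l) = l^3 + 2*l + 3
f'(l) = 3*l^2 + 2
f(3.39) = 48.74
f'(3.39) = 36.48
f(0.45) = 3.99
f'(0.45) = 2.61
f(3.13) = 39.92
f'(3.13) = 31.39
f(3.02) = 36.58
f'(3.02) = 29.36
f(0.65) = 4.57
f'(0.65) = 3.27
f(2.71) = 28.32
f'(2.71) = 24.03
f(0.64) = 4.54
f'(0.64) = 3.23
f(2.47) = 23.01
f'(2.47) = 20.30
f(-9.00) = -744.00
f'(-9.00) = 245.00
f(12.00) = 1755.00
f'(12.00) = 434.00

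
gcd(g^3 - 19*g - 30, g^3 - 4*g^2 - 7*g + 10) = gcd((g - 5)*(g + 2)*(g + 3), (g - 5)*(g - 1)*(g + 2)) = g^2 - 3*g - 10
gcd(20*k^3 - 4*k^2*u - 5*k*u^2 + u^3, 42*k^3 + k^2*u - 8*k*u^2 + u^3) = 2*k + u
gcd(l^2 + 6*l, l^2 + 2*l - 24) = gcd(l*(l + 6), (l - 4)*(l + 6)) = l + 6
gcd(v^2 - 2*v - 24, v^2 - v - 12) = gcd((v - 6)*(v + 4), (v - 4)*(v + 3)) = 1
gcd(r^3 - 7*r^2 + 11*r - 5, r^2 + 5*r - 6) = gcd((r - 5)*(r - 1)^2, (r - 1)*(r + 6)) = r - 1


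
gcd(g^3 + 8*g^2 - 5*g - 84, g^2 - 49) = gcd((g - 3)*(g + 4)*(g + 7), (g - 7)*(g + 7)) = g + 7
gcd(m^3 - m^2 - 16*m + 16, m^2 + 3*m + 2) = 1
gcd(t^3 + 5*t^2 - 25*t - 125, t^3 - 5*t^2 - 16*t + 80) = t - 5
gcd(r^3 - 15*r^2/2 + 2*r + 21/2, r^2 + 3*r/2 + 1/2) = r + 1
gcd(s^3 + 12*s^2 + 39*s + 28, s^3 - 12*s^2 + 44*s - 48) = 1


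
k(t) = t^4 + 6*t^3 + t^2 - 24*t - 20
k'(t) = 4*t^3 + 18*t^2 + 2*t - 24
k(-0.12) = -17.12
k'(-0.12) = -23.99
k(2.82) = 118.07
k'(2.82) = 214.49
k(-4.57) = -25.92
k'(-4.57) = -38.99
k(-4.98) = -1.66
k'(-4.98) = -81.58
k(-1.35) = 2.78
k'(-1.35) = -3.74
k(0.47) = -30.39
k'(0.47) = -18.67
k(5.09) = 1346.21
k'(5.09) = 980.01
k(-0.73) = -4.00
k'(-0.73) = -17.42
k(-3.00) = -20.00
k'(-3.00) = 24.00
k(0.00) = -20.00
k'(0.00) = -24.00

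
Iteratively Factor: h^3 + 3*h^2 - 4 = (h + 2)*(h^2 + h - 2) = (h + 2)^2*(h - 1)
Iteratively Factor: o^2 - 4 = (o - 2)*(o + 2)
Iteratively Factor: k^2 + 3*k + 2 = (k + 1)*(k + 2)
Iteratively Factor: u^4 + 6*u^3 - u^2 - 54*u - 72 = (u - 3)*(u^3 + 9*u^2 + 26*u + 24) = (u - 3)*(u + 2)*(u^2 + 7*u + 12) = (u - 3)*(u + 2)*(u + 3)*(u + 4)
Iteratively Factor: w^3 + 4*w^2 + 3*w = (w)*(w^2 + 4*w + 3) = w*(w + 1)*(w + 3)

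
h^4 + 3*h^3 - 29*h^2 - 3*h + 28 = (h - 4)*(h - 1)*(h + 1)*(h + 7)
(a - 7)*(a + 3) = a^2 - 4*a - 21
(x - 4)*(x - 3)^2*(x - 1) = x^4 - 11*x^3 + 43*x^2 - 69*x + 36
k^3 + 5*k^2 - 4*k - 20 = (k - 2)*(k + 2)*(k + 5)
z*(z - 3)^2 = z^3 - 6*z^2 + 9*z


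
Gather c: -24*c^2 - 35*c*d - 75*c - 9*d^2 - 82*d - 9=-24*c^2 + c*(-35*d - 75) - 9*d^2 - 82*d - 9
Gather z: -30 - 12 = -42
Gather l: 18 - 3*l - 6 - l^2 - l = -l^2 - 4*l + 12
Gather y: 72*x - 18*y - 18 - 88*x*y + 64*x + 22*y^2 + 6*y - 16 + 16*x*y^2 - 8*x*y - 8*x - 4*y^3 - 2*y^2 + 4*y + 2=128*x - 4*y^3 + y^2*(16*x + 20) + y*(-96*x - 8) - 32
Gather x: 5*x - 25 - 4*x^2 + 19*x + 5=-4*x^2 + 24*x - 20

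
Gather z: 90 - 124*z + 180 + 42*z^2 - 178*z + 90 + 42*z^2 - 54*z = 84*z^2 - 356*z + 360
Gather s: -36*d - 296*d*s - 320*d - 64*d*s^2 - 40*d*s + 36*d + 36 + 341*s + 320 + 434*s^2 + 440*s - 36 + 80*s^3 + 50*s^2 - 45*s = -320*d + 80*s^3 + s^2*(484 - 64*d) + s*(736 - 336*d) + 320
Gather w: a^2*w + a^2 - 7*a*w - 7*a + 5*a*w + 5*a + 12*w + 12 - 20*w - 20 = a^2 - 2*a + w*(a^2 - 2*a - 8) - 8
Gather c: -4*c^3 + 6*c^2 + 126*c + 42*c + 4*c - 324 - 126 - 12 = -4*c^3 + 6*c^2 + 172*c - 462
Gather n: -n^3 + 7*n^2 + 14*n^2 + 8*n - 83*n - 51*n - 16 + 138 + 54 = -n^3 + 21*n^2 - 126*n + 176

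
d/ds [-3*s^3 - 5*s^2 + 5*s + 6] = -9*s^2 - 10*s + 5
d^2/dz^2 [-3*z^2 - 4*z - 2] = -6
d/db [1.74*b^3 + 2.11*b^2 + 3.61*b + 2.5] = 5.22*b^2 + 4.22*b + 3.61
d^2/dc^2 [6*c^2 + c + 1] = 12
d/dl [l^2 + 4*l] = 2*l + 4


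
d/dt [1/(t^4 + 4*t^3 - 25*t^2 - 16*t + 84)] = 2*(-2*t^3 - 6*t^2 + 25*t + 8)/(t^4 + 4*t^3 - 25*t^2 - 16*t + 84)^2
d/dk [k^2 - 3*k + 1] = 2*k - 3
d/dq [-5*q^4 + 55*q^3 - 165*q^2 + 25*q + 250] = -20*q^3 + 165*q^2 - 330*q + 25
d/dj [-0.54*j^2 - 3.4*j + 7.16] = -1.08*j - 3.4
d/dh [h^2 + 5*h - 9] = 2*h + 5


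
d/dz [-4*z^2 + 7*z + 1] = 7 - 8*z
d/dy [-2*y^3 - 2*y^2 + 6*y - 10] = -6*y^2 - 4*y + 6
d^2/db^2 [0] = 0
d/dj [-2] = 0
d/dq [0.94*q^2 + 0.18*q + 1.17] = 1.88*q + 0.18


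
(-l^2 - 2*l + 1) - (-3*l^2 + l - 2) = 2*l^2 - 3*l + 3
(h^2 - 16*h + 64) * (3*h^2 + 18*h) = 3*h^4 - 30*h^3 - 96*h^2 + 1152*h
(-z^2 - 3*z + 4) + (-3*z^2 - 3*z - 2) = -4*z^2 - 6*z + 2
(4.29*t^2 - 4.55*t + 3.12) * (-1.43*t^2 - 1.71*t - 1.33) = -6.1347*t^4 - 0.829400000000001*t^3 - 2.3868*t^2 + 0.716299999999999*t - 4.1496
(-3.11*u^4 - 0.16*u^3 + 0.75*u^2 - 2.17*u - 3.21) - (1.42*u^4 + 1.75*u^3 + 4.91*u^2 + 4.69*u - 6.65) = -4.53*u^4 - 1.91*u^3 - 4.16*u^2 - 6.86*u + 3.44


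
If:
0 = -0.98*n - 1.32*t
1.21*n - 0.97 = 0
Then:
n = 0.80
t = -0.60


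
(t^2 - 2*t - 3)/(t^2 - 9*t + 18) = (t + 1)/(t - 6)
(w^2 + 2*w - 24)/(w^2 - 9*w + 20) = (w + 6)/(w - 5)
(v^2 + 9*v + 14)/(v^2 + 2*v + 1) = (v^2 + 9*v + 14)/(v^2 + 2*v + 1)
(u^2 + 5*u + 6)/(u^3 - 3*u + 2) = (u + 3)/(u^2 - 2*u + 1)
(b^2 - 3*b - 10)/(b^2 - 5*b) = (b + 2)/b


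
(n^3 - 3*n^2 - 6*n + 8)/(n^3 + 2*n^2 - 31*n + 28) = (n + 2)/(n + 7)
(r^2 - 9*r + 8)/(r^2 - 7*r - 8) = (r - 1)/(r + 1)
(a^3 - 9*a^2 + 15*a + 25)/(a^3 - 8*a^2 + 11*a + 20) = (a - 5)/(a - 4)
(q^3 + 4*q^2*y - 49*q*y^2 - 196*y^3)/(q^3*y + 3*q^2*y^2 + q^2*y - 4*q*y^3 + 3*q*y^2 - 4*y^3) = (-q^2 + 49*y^2)/(y*(-q^2 + q*y - q + y))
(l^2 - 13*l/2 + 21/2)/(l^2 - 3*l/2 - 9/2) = (2*l - 7)/(2*l + 3)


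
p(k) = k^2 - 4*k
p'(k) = 2*k - 4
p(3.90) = -0.39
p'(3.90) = 3.80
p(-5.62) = 54.06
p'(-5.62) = -15.24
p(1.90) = -3.99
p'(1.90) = -0.20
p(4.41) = 1.81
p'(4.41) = 4.82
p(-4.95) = 44.30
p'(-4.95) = -13.90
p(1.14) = -3.26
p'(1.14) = -1.72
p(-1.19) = 6.18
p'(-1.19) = -6.38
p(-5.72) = 55.60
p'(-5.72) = -15.44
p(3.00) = -3.00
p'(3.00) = 2.00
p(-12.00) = 192.00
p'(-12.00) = -28.00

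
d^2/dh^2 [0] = 0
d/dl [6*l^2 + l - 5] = 12*l + 1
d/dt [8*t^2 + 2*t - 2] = 16*t + 2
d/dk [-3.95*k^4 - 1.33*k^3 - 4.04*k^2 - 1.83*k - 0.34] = -15.8*k^3 - 3.99*k^2 - 8.08*k - 1.83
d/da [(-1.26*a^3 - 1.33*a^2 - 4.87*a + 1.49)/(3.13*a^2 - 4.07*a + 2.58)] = (-3.9438*a^4 + 10.2564*a^3 + 10.9038*a^2 - 16.1902*a - 6.5003)/(9.7969*a^4 - 25.4782*a^3 + 32.7157*a^2 - 21.0012*a + 6.6564)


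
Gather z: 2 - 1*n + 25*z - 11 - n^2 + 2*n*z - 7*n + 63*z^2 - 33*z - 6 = -n^2 - 8*n + 63*z^2 + z*(2*n - 8) - 15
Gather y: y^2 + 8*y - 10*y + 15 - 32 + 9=y^2 - 2*y - 8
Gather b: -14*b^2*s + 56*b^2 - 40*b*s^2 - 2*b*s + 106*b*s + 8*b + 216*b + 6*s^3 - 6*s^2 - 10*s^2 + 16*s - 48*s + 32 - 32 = b^2*(56 - 14*s) + b*(-40*s^2 + 104*s + 224) + 6*s^3 - 16*s^2 - 32*s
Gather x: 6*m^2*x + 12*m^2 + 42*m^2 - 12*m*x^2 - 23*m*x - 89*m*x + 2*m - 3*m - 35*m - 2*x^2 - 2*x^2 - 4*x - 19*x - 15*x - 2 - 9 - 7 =54*m^2 - 36*m + x^2*(-12*m - 4) + x*(6*m^2 - 112*m - 38) - 18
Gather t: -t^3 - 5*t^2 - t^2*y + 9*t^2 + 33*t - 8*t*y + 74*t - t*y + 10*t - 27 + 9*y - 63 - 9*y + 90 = -t^3 + t^2*(4 - y) + t*(117 - 9*y)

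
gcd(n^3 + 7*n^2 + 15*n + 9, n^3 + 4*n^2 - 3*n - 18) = n^2 + 6*n + 9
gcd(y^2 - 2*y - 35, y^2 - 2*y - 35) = y^2 - 2*y - 35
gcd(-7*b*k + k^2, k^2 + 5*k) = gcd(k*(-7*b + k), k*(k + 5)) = k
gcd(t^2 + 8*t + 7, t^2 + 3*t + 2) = t + 1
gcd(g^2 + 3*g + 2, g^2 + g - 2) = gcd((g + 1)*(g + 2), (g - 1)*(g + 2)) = g + 2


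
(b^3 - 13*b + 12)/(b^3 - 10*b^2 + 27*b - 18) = (b + 4)/(b - 6)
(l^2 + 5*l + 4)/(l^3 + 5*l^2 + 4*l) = 1/l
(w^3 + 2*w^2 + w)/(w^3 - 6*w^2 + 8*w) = (w^2 + 2*w + 1)/(w^2 - 6*w + 8)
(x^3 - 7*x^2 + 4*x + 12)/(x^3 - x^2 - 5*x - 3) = (x^2 - 8*x + 12)/(x^2 - 2*x - 3)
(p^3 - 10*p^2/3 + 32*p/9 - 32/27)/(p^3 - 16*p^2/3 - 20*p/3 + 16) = (p^2 - 2*p + 8/9)/(p^2 - 4*p - 12)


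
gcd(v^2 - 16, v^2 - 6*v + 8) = v - 4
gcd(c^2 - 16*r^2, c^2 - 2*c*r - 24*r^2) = c + 4*r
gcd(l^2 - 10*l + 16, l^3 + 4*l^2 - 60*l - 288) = l - 8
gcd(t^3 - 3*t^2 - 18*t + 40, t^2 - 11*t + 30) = t - 5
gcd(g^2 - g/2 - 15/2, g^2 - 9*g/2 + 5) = 1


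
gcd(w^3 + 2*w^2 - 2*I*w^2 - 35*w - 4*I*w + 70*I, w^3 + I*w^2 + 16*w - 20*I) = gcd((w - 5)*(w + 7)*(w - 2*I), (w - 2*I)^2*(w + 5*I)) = w - 2*I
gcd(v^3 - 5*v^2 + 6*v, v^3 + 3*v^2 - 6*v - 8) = v - 2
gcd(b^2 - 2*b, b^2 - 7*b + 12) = 1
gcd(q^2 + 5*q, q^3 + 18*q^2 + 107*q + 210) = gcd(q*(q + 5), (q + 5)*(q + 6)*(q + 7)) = q + 5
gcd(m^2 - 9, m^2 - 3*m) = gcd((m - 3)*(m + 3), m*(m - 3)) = m - 3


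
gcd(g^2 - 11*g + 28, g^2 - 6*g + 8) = g - 4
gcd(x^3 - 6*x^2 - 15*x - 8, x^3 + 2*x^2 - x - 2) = x + 1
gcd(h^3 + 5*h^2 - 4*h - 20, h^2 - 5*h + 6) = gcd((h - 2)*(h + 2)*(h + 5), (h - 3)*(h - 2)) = h - 2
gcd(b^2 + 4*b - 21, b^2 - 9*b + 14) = 1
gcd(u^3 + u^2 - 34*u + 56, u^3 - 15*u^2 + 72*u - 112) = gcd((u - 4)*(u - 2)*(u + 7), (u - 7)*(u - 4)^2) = u - 4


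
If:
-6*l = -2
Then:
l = 1/3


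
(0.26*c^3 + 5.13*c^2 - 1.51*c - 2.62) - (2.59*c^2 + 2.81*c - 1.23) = 0.26*c^3 + 2.54*c^2 - 4.32*c - 1.39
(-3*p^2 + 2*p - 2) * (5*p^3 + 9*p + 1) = -15*p^5 + 10*p^4 - 37*p^3 + 15*p^2 - 16*p - 2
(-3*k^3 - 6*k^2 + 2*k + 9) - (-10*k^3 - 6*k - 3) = 7*k^3 - 6*k^2 + 8*k + 12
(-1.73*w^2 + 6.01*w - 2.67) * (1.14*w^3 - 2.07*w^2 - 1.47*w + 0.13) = -1.9722*w^5 + 10.4325*w^4 - 12.9414*w^3 - 3.5327*w^2 + 4.7062*w - 0.3471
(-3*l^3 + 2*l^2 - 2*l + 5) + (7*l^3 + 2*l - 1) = 4*l^3 + 2*l^2 + 4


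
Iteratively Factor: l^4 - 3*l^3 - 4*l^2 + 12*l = (l)*(l^3 - 3*l^2 - 4*l + 12) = l*(l + 2)*(l^2 - 5*l + 6) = l*(l - 2)*(l + 2)*(l - 3)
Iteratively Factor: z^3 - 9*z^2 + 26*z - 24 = (z - 4)*(z^2 - 5*z + 6) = (z - 4)*(z - 2)*(z - 3)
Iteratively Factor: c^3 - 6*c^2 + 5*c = (c)*(c^2 - 6*c + 5) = c*(c - 5)*(c - 1)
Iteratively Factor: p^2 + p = (p)*(p + 1)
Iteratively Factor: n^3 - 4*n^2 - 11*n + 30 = (n - 5)*(n^2 + n - 6) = (n - 5)*(n + 3)*(n - 2)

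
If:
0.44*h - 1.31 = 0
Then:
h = 2.98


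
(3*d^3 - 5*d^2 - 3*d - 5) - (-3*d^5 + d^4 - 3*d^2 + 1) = 3*d^5 - d^4 + 3*d^3 - 2*d^2 - 3*d - 6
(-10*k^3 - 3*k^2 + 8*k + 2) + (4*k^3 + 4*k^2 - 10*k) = -6*k^3 + k^2 - 2*k + 2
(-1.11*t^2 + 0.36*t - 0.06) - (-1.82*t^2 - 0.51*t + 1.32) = 0.71*t^2 + 0.87*t - 1.38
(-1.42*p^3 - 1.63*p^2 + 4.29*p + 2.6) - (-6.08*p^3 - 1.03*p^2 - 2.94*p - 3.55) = 4.66*p^3 - 0.6*p^2 + 7.23*p + 6.15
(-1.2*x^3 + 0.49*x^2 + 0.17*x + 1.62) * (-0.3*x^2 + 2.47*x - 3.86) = 0.36*x^5 - 3.111*x^4 + 5.7913*x^3 - 1.9575*x^2 + 3.3452*x - 6.2532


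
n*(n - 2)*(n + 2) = n^3 - 4*n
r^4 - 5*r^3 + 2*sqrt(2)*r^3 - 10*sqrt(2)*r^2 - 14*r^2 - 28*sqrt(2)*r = r*(r - 7)*(r + 2)*(r + 2*sqrt(2))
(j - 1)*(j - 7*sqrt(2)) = j^2 - 7*sqrt(2)*j - j + 7*sqrt(2)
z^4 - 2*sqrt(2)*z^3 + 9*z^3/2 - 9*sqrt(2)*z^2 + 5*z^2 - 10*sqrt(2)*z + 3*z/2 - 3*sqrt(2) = (z + 1/2)*(z + 1)*(z + 3)*(z - 2*sqrt(2))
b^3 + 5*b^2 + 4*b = b*(b + 1)*(b + 4)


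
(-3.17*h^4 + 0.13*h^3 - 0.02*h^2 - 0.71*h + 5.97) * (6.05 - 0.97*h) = 3.0749*h^5 - 19.3046*h^4 + 0.8059*h^3 + 0.5677*h^2 - 10.0864*h + 36.1185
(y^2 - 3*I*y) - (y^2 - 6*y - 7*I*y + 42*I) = 6*y + 4*I*y - 42*I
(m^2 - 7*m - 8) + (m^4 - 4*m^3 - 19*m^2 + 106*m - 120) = m^4 - 4*m^3 - 18*m^2 + 99*m - 128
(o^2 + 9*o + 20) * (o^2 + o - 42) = o^4 + 10*o^3 - 13*o^2 - 358*o - 840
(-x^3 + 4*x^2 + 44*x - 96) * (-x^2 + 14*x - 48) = x^5 - 18*x^4 + 60*x^3 + 520*x^2 - 3456*x + 4608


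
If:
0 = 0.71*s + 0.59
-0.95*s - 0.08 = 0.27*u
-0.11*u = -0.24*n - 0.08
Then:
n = 0.87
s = -0.83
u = 2.63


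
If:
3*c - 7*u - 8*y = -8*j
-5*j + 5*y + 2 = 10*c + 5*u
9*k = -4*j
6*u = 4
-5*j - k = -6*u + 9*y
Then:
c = -34/65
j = 3222/3965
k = -1432/3965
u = 2/3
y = 394/11895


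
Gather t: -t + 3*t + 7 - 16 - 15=2*t - 24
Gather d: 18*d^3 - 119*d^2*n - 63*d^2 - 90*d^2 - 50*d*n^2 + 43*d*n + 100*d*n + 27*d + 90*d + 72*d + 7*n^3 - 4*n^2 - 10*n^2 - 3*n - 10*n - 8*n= 18*d^3 + d^2*(-119*n - 153) + d*(-50*n^2 + 143*n + 189) + 7*n^3 - 14*n^2 - 21*n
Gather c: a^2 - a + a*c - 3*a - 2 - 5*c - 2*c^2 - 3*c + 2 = a^2 - 4*a - 2*c^2 + c*(a - 8)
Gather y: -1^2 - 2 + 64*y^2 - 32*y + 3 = 64*y^2 - 32*y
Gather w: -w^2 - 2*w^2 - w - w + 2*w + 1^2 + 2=3 - 3*w^2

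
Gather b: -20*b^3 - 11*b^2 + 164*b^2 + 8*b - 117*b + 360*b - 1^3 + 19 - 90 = -20*b^3 + 153*b^2 + 251*b - 72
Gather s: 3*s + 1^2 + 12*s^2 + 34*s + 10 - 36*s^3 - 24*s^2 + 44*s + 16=-36*s^3 - 12*s^2 + 81*s + 27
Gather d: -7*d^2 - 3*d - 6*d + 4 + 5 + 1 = -7*d^2 - 9*d + 10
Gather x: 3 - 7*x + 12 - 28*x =15 - 35*x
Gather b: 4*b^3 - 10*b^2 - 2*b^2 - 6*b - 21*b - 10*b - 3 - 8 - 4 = 4*b^3 - 12*b^2 - 37*b - 15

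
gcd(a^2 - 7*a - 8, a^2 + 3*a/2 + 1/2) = a + 1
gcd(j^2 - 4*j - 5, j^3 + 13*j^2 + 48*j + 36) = j + 1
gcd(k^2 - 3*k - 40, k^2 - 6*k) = 1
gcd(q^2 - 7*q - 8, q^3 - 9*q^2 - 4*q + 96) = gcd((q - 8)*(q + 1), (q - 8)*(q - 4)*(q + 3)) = q - 8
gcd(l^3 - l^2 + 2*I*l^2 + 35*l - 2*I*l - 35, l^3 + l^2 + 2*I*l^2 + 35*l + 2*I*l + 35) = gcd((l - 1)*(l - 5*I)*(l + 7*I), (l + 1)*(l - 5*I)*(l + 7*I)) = l^2 + 2*I*l + 35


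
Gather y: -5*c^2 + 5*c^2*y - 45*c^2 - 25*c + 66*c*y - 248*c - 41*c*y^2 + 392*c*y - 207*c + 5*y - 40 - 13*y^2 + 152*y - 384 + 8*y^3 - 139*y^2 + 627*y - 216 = -50*c^2 - 480*c + 8*y^3 + y^2*(-41*c - 152) + y*(5*c^2 + 458*c + 784) - 640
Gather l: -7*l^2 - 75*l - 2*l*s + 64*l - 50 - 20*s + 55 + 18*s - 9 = -7*l^2 + l*(-2*s - 11) - 2*s - 4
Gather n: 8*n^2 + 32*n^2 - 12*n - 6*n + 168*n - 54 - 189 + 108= 40*n^2 + 150*n - 135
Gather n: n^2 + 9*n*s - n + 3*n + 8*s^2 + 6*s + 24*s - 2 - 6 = n^2 + n*(9*s + 2) + 8*s^2 + 30*s - 8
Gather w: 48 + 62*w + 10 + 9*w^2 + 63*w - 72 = 9*w^2 + 125*w - 14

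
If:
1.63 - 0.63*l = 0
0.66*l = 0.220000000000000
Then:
No Solution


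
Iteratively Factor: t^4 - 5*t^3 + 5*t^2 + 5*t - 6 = (t - 1)*(t^3 - 4*t^2 + t + 6) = (t - 1)*(t + 1)*(t^2 - 5*t + 6) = (t - 3)*(t - 1)*(t + 1)*(t - 2)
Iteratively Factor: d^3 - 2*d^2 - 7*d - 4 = (d + 1)*(d^2 - 3*d - 4) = (d - 4)*(d + 1)*(d + 1)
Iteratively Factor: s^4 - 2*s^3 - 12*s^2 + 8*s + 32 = (s + 2)*(s^3 - 4*s^2 - 4*s + 16) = (s - 4)*(s + 2)*(s^2 - 4) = (s - 4)*(s + 2)^2*(s - 2)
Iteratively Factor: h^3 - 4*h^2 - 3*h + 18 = (h + 2)*(h^2 - 6*h + 9) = (h - 3)*(h + 2)*(h - 3)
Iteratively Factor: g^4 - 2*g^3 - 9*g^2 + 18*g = (g)*(g^3 - 2*g^2 - 9*g + 18) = g*(g - 2)*(g^2 - 9) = g*(g - 2)*(g + 3)*(g - 3)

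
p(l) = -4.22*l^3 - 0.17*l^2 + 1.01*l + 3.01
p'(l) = -12.66*l^2 - 0.34*l + 1.01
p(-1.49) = 15.09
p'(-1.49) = -26.59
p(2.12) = -35.82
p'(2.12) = -56.61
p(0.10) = 3.11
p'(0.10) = 0.85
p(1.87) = -23.29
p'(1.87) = -43.90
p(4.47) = -372.78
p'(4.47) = -253.47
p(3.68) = -205.88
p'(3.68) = -171.69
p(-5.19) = 583.14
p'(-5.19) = -338.24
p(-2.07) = 37.62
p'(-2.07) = -52.53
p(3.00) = -109.43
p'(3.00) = -113.95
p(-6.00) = 902.35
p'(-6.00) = -452.71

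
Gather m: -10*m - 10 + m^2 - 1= m^2 - 10*m - 11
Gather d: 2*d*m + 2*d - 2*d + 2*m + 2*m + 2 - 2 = 2*d*m + 4*m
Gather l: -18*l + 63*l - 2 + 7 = 45*l + 5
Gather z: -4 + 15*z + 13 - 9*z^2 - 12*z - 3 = -9*z^2 + 3*z + 6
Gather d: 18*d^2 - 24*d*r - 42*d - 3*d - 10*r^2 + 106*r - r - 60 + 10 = 18*d^2 + d*(-24*r - 45) - 10*r^2 + 105*r - 50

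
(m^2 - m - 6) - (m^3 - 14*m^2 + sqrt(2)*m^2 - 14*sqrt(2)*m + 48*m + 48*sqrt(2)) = -m^3 - sqrt(2)*m^2 + 15*m^2 - 49*m + 14*sqrt(2)*m - 48*sqrt(2) - 6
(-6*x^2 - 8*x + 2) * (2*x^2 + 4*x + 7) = -12*x^4 - 40*x^3 - 70*x^2 - 48*x + 14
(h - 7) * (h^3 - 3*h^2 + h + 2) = h^4 - 10*h^3 + 22*h^2 - 5*h - 14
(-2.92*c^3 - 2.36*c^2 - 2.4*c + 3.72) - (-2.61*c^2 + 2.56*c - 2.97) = -2.92*c^3 + 0.25*c^2 - 4.96*c + 6.69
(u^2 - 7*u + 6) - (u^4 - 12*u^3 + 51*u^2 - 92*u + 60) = -u^4 + 12*u^3 - 50*u^2 + 85*u - 54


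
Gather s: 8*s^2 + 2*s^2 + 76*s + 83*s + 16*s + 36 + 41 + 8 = 10*s^2 + 175*s + 85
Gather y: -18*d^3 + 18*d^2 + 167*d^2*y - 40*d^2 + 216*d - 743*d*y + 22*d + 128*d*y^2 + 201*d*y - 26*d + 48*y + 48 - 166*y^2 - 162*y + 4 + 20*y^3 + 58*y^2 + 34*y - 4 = -18*d^3 - 22*d^2 + 212*d + 20*y^3 + y^2*(128*d - 108) + y*(167*d^2 - 542*d - 80) + 48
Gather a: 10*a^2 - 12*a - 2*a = 10*a^2 - 14*a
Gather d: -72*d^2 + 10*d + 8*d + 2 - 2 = -72*d^2 + 18*d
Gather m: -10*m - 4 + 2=-10*m - 2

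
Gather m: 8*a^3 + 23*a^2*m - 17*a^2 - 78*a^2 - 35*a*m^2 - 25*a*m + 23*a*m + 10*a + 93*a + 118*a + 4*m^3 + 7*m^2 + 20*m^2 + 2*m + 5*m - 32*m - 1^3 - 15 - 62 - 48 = 8*a^3 - 95*a^2 + 221*a + 4*m^3 + m^2*(27 - 35*a) + m*(23*a^2 - 2*a - 25) - 126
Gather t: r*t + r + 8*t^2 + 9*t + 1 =r + 8*t^2 + t*(r + 9) + 1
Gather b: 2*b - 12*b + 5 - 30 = -10*b - 25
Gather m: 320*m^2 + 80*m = 320*m^2 + 80*m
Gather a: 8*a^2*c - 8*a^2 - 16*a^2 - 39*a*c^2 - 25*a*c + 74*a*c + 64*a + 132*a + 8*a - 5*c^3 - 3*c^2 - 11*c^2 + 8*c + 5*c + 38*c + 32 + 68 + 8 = a^2*(8*c - 24) + a*(-39*c^2 + 49*c + 204) - 5*c^3 - 14*c^2 + 51*c + 108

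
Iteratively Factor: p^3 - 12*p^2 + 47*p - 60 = (p - 4)*(p^2 - 8*p + 15) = (p - 5)*(p - 4)*(p - 3)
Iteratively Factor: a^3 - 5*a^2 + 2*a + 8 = (a - 4)*(a^2 - a - 2) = (a - 4)*(a + 1)*(a - 2)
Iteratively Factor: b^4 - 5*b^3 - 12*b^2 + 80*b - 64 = (b - 4)*(b^3 - b^2 - 16*b + 16) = (b - 4)*(b + 4)*(b^2 - 5*b + 4) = (b - 4)*(b - 1)*(b + 4)*(b - 4)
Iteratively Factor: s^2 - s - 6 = (s + 2)*(s - 3)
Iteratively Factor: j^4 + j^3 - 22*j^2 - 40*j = (j + 4)*(j^3 - 3*j^2 - 10*j) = (j - 5)*(j + 4)*(j^2 + 2*j) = (j - 5)*(j + 2)*(j + 4)*(j)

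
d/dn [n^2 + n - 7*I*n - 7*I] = 2*n + 1 - 7*I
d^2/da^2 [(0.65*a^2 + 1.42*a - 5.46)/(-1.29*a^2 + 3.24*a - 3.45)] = (-1.77635683940025e-15*a^4 - 10.159524*a^3 + 71.872866*a^2 - 99.005436*a + 18.815562)/(2.146689*a^6 - 16.175052*a^5 + 57.849147*a^4 - 120.529944*a^3 + 154.712835*a^2 - 115.6923*a + 41.063625)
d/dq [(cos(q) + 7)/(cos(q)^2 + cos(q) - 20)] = (cos(q)^2 + 14*cos(q) + 27)*sin(q)/(cos(q)^2 + cos(q) - 20)^2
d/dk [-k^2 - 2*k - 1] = -2*k - 2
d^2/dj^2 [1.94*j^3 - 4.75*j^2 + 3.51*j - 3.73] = 11.64*j - 9.5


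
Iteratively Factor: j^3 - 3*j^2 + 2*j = (j)*(j^2 - 3*j + 2) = j*(j - 1)*(j - 2)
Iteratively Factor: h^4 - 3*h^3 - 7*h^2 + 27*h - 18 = (h - 2)*(h^3 - h^2 - 9*h + 9) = (h - 3)*(h - 2)*(h^2 + 2*h - 3) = (h - 3)*(h - 2)*(h - 1)*(h + 3)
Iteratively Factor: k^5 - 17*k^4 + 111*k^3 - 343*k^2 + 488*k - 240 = (k - 4)*(k^4 - 13*k^3 + 59*k^2 - 107*k + 60) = (k - 4)^2*(k^3 - 9*k^2 + 23*k - 15) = (k - 4)^2*(k - 3)*(k^2 - 6*k + 5) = (k - 4)^2*(k - 3)*(k - 1)*(k - 5)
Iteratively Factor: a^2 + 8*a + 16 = (a + 4)*(a + 4)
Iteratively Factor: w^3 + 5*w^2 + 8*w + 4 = (w + 2)*(w^2 + 3*w + 2) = (w + 2)^2*(w + 1)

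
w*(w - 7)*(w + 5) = w^3 - 2*w^2 - 35*w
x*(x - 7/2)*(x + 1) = x^3 - 5*x^2/2 - 7*x/2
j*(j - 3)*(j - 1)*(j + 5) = j^4 + j^3 - 17*j^2 + 15*j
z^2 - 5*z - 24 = (z - 8)*(z + 3)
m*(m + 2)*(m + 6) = m^3 + 8*m^2 + 12*m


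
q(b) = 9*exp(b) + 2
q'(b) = 9*exp(b)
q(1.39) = 38.13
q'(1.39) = 36.13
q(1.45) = 40.37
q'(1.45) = 38.37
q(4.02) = 503.31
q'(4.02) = 501.31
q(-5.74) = 2.03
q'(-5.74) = 0.03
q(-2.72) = 2.59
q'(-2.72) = 0.59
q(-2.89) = 2.50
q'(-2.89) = 0.50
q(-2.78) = 2.56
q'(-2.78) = 0.56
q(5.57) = 2363.91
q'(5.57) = 2361.91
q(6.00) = 3632.86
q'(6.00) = 3630.86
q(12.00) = 1464795.12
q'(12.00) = 1464793.12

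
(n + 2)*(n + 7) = n^2 + 9*n + 14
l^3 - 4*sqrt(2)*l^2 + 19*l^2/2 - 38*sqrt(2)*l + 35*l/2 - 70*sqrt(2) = (l + 5/2)*(l + 7)*(l - 4*sqrt(2))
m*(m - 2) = m^2 - 2*m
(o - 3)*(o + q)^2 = o^3 + 2*o^2*q - 3*o^2 + o*q^2 - 6*o*q - 3*q^2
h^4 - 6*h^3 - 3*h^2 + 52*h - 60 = (h - 5)*(h - 2)^2*(h + 3)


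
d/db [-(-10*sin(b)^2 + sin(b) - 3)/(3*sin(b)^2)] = (sin(b) - 6)*cos(b)/(3*sin(b)^3)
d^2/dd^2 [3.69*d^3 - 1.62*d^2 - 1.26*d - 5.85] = 22.14*d - 3.24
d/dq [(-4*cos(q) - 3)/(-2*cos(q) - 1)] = 2*sin(q)/(2*cos(q) + 1)^2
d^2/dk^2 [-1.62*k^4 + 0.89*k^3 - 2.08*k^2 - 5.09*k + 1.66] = -19.44*k^2 + 5.34*k - 4.16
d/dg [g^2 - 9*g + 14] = 2*g - 9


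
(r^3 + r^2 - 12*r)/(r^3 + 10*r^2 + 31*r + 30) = r*(r^2 + r - 12)/(r^3 + 10*r^2 + 31*r + 30)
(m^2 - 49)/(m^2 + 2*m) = (m^2 - 49)/(m*(m + 2))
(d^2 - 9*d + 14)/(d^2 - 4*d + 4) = (d - 7)/(d - 2)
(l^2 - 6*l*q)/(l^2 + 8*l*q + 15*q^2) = l*(l - 6*q)/(l^2 + 8*l*q + 15*q^2)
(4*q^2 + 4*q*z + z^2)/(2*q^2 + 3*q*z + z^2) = (2*q + z)/(q + z)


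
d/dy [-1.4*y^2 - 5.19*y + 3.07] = -2.8*y - 5.19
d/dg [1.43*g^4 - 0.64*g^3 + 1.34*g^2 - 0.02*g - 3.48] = 5.72*g^3 - 1.92*g^2 + 2.68*g - 0.02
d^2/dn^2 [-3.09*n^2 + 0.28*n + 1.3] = -6.18000000000000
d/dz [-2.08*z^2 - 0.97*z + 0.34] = -4.16*z - 0.97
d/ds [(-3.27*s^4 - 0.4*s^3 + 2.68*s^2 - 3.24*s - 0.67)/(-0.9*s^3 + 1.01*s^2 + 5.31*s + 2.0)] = (2.943*s^6 - 6.6054*s^5 - 50.0831*s^4 - 36.24*s^3 + 13.2942*s^2 + 12.0734*s - 2.9223)/(0.81*s^6 - 1.818*s^5 - 8.5379*s^4 + 7.1262*s^3 + 32.2361*s^2 + 21.24*s + 4.0)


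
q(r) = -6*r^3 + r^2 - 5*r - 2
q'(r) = -18*r^2 + 2*r - 5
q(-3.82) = 366.15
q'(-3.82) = -275.30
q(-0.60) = 2.66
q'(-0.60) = -12.68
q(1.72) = -38.17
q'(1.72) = -54.81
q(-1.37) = 22.16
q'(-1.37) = -41.52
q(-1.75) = 41.97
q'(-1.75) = -63.62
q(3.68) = -305.87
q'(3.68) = -241.40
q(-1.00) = 10.00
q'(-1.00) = -25.00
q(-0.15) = -1.21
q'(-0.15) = -5.70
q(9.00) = -4340.00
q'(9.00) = -1445.00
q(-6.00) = 1360.00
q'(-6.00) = -665.00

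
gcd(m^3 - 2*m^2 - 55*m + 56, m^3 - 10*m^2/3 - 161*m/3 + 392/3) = m^2 - m - 56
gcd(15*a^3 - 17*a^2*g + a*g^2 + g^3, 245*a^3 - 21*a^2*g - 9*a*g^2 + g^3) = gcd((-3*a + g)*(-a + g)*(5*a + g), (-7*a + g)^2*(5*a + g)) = 5*a + g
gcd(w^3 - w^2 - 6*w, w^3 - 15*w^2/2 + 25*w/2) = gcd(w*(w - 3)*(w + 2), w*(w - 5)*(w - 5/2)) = w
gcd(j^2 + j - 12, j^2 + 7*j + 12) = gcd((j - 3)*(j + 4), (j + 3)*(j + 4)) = j + 4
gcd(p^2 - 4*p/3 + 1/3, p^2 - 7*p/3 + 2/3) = p - 1/3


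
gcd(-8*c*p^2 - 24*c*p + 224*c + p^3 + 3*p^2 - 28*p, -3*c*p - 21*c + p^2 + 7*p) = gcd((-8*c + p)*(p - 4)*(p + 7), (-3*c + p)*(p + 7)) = p + 7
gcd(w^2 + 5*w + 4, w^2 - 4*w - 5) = w + 1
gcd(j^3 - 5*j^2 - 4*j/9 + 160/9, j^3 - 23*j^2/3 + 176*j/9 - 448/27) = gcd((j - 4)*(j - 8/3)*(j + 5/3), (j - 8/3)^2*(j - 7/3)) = j - 8/3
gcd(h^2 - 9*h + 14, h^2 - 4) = h - 2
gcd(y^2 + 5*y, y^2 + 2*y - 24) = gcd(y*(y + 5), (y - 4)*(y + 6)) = 1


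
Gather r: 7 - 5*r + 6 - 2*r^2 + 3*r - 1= -2*r^2 - 2*r + 12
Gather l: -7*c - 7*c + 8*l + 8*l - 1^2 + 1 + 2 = -14*c + 16*l + 2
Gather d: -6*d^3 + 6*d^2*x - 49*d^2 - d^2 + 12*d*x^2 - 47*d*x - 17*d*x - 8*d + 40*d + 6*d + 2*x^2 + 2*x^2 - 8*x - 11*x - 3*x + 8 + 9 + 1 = -6*d^3 + d^2*(6*x - 50) + d*(12*x^2 - 64*x + 38) + 4*x^2 - 22*x + 18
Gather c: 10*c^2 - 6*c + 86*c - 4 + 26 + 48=10*c^2 + 80*c + 70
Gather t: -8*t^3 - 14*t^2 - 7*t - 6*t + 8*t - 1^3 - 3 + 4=-8*t^3 - 14*t^2 - 5*t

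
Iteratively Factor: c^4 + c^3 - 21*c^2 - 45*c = (c - 5)*(c^3 + 6*c^2 + 9*c) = c*(c - 5)*(c^2 + 6*c + 9) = c*(c - 5)*(c + 3)*(c + 3)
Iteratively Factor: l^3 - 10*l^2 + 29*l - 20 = (l - 1)*(l^2 - 9*l + 20) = (l - 5)*(l - 1)*(l - 4)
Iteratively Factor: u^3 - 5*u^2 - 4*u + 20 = (u - 2)*(u^2 - 3*u - 10) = (u - 5)*(u - 2)*(u + 2)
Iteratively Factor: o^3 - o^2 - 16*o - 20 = (o + 2)*(o^2 - 3*o - 10) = (o + 2)^2*(o - 5)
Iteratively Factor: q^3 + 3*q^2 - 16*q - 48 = (q + 3)*(q^2 - 16) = (q + 3)*(q + 4)*(q - 4)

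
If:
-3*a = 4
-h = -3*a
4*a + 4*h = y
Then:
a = -4/3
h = -4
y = -64/3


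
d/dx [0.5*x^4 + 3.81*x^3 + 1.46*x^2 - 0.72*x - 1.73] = 2.0*x^3 + 11.43*x^2 + 2.92*x - 0.72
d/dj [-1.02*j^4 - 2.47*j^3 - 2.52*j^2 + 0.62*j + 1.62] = -4.08*j^3 - 7.41*j^2 - 5.04*j + 0.62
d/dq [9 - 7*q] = -7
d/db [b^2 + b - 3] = 2*b + 1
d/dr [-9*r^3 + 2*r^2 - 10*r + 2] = -27*r^2 + 4*r - 10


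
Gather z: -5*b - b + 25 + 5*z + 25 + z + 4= -6*b + 6*z + 54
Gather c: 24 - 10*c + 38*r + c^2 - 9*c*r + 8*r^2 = c^2 + c*(-9*r - 10) + 8*r^2 + 38*r + 24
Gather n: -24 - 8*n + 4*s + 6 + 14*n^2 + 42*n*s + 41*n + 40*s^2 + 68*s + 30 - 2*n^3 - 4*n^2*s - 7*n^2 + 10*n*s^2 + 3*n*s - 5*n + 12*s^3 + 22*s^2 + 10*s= -2*n^3 + n^2*(7 - 4*s) + n*(10*s^2 + 45*s + 28) + 12*s^3 + 62*s^2 + 82*s + 12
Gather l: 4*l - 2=4*l - 2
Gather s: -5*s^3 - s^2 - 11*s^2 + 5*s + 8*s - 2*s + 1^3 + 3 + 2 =-5*s^3 - 12*s^2 + 11*s + 6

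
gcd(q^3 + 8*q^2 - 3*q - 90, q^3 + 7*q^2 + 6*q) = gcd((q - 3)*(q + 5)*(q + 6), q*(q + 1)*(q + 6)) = q + 6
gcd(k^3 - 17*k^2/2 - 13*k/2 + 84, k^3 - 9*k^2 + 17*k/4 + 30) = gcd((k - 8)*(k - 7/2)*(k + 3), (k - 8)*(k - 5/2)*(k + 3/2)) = k - 8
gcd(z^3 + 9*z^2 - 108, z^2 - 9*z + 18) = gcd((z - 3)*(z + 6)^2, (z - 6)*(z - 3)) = z - 3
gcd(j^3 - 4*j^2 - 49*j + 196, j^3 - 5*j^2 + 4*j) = j - 4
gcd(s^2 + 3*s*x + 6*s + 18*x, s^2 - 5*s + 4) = 1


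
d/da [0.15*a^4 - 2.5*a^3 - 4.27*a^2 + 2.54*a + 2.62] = 0.6*a^3 - 7.5*a^2 - 8.54*a + 2.54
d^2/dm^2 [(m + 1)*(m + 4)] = 2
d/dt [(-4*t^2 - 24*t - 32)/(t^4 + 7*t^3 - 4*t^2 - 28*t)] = 4*(2*t^3 + 17*t^2 + 40*t - 56)/(t^2*(t^4 + 10*t^3 - 3*t^2 - 140*t + 196))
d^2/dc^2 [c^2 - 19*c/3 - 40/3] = 2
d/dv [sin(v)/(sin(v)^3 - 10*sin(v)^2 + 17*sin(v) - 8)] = 2*(4*sin(v) + cos(v)^2 + 3)*cos(v)/((sin(v) - 8)^2*(sin(v) - 1)^3)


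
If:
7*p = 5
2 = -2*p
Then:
No Solution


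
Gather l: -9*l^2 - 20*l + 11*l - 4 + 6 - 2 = -9*l^2 - 9*l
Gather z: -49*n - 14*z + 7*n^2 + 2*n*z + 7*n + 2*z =7*n^2 - 42*n + z*(2*n - 12)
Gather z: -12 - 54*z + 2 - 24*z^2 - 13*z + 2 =-24*z^2 - 67*z - 8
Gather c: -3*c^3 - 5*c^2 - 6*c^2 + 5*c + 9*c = -3*c^3 - 11*c^2 + 14*c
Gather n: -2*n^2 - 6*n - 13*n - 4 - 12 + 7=-2*n^2 - 19*n - 9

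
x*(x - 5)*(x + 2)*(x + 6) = x^4 + 3*x^3 - 28*x^2 - 60*x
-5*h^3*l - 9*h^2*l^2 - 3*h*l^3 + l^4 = l*(-5*h + l)*(h + l)^2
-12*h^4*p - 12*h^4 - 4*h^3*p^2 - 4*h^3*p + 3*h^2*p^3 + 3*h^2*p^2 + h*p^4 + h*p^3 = (-2*h + p)*(2*h + p)*(3*h + p)*(h*p + h)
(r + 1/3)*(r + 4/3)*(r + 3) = r^3 + 14*r^2/3 + 49*r/9 + 4/3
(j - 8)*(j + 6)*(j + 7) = j^3 + 5*j^2 - 62*j - 336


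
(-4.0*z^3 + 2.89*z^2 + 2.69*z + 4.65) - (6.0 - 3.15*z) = -4.0*z^3 + 2.89*z^2 + 5.84*z - 1.35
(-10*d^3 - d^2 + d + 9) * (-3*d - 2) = 30*d^4 + 23*d^3 - d^2 - 29*d - 18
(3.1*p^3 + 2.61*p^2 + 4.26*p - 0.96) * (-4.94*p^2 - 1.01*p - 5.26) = -15.314*p^5 - 16.0244*p^4 - 39.9865*p^3 - 13.2888*p^2 - 21.438*p + 5.0496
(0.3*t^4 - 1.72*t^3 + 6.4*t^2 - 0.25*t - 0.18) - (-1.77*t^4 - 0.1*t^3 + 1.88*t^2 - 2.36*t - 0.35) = 2.07*t^4 - 1.62*t^3 + 4.52*t^2 + 2.11*t + 0.17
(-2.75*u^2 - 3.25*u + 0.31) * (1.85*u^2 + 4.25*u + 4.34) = -5.0875*u^4 - 17.7*u^3 - 25.174*u^2 - 12.7875*u + 1.3454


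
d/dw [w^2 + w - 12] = 2*w + 1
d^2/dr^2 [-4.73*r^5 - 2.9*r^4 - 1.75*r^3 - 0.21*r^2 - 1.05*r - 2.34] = -94.6*r^3 - 34.8*r^2 - 10.5*r - 0.42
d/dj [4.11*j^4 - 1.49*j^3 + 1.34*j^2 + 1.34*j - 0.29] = 16.44*j^3 - 4.47*j^2 + 2.68*j + 1.34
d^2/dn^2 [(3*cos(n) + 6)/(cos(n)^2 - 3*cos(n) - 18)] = -3*((cos(n)^2 - 1)^2 + 90*cos(n)^2 + 417*cos(n)/4 + 11*cos(3*n)/4 + 143)*cos(n)/((cos(n) - 6)^3*(cos(n) + 3)^3)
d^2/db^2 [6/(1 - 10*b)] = -1200/(10*b - 1)^3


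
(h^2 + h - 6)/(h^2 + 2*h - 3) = (h - 2)/(h - 1)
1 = 1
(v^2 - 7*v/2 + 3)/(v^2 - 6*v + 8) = (v - 3/2)/(v - 4)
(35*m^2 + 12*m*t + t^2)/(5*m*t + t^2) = (7*m + t)/t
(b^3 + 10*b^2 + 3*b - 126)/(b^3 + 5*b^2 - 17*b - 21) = (b + 6)/(b + 1)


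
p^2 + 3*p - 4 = (p - 1)*(p + 4)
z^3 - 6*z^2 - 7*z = z*(z - 7)*(z + 1)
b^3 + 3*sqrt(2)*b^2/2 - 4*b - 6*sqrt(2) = (b - 2)*(b + 2)*(b + 3*sqrt(2)/2)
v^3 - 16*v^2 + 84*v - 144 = (v - 6)^2*(v - 4)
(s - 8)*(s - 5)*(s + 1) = s^3 - 12*s^2 + 27*s + 40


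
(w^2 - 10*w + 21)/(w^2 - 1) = (w^2 - 10*w + 21)/(w^2 - 1)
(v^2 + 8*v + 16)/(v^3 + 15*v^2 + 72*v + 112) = 1/(v + 7)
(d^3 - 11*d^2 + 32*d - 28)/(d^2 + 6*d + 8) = (d^3 - 11*d^2 + 32*d - 28)/(d^2 + 6*d + 8)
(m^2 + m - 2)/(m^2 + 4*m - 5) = (m + 2)/(m + 5)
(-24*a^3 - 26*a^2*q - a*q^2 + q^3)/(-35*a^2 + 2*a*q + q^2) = (-24*a^3 - 26*a^2*q - a*q^2 + q^3)/(-35*a^2 + 2*a*q + q^2)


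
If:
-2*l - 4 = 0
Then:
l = -2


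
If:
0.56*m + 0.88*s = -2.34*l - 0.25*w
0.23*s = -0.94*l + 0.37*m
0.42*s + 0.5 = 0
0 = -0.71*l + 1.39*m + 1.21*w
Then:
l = 0.39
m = 0.26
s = -1.19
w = -0.07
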